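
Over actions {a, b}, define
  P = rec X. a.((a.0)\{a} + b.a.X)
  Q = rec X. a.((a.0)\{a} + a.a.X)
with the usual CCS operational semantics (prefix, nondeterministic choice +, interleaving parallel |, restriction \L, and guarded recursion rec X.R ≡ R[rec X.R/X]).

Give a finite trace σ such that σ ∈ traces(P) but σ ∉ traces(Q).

ab

Reachable graph of P (3 states):
  p0 = rec X. a.((a.0)\{a} + b.a.X) :: =a=> p1
  p1 = (a.0)\{a} + b.a.(rec X. a.((a.0)\{a} + b.a.X)) :: =b=> p2
  p2 = a.(rec X. a.((a.0)\{a} + b.a.X)) :: =a=> p0
Reachable graph of Q (3 states):
  q0 = rec X. a.((a.0)\{a} + a.a.X) :: =a=> q1
  q1 = (a.0)\{a} + a.a.(rec X. a.((a.0)\{a} + a.a.X)) :: =a=> q2
  q2 = a.(rec X. a.((a.0)\{a} + a.a.X)) :: =a=> q0
Trace ⟨ab⟩ through P, begin at {p0}:
  [1] a ⇒ {p1}
  [2] b ⇒ {p2}
  — P admits the full trace.
Trace ⟨ab⟩ through Q, begin at {q0}:
  [1] a ⇒ {q1}
  [2] b ⇒ ∅ (Q stuck)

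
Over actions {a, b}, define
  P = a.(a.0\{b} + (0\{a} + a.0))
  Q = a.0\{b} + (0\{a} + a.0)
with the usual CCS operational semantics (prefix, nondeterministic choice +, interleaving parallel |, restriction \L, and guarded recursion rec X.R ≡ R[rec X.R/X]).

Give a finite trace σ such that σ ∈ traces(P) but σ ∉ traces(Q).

Reachable graph of P (4 states):
  p0 = a.(a.0\{b} + (0\{a} + a.0)) :: -a-> p1
  p1 = a.0\{b} + (0\{a} + a.0) :: -a-> p2, -a-> p3
  p2 = 0 :: ∅
  p3 = 0\{b} :: ∅
Reachable graph of Q (3 states):
  q0 = a.0\{b} + (0\{a} + a.0) :: -a-> q1, -a-> q2
  q1 = 0 :: ∅
  q2 = 0\{b} :: ∅
Run σ = ⟨aa⟩ on P: start {p0}
  after a @ step 1: {p1}
  after a @ step 2: {p2, p3}
  ✓ P
Run σ = ⟨aa⟩ on Q: start {q0}
  after a @ step 1: {q1, q2}
  after a @ step 2: ∅  — Q cannot continue

aa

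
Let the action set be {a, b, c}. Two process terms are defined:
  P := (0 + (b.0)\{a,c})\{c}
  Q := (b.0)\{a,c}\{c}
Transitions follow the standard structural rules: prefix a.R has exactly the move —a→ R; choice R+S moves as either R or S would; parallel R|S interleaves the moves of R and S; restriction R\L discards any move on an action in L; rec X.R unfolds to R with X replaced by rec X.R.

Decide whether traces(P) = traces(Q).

P's transition system — 2 states:
  m0 = (0 + (b.0)\{a,c})\{c} :: —b→ m1
  m1 = 0\{a,c}\{c} :: deadlocked
Q's transition system — 2 states:
  n0 = (b.0)\{a,c}\{c} :: —b→ n1
  n1 = 0\{a,c}\{c} :: deadlocked
Partition-refinement fixed point:
  B0 = {m0, n0}
  B1 = {m1, n1}
m0 ∈ B0, n0 ∈ B0 → same block
Bisimilar ⇒ trace-equivalent.

trace-equivalent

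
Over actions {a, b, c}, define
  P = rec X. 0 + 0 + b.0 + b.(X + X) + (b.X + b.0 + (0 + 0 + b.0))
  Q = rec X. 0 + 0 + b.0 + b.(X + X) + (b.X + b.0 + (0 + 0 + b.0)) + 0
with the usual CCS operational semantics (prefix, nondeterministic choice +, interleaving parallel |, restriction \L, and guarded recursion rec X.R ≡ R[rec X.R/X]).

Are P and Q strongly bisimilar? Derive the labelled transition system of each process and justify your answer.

P's transition system — 3 states:
  p0 = rec X. 0 + 0 + b.0 + b.(X + X) + (b.X + b.0 + (0 + 0 + b.0)) :: =b=> p0, =b=> p1, =b=> p2
  p1 = (rec X. 0 + 0 + b.0 + b.(X + X) + (b.X + b.0 + (0 + 0 + b.0))) + (rec X. 0 + 0 + b.0 + b.(X + X) + (b.X + b.0 + (0 + 0 + b.0))) :: =b=> p0, =b=> p1, =b=> p2
  p2 = 0 :: stopped
Q's transition system — 3 states:
  q0 = rec X. 0 + 0 + b.0 + b.(X + X) + (b.X + b.0 + (0 + 0 + b.0)) + 0 :: =b=> q0, =b=> q1, =b=> q2
  q1 = (rec X. 0 + 0 + b.0 + b.(X + X) + (b.X + b.0 + (0 + 0 + b.0)) + 0) + (rec X. 0 + 0 + b.0 + b.(X + X) + (b.X + b.0 + (0 + 0 + b.0)) + 0) :: =b=> q0, =b=> q1, =b=> q2
  q2 = 0 :: stopped
Partition-refinement fixed point:
  B0 = {p0, p1, q0, q1}
  B1 = {p2, q2}
p0 ∈ B0, q0 ∈ B0 → same block

P ~ Q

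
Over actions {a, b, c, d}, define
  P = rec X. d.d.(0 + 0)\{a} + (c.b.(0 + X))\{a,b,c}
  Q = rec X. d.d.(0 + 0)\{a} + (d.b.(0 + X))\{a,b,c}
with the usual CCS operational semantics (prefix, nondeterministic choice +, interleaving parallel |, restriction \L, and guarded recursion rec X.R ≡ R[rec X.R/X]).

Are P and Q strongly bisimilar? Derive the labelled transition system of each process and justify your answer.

NO

LTS(P): 3 reachable states
  p0 = rec X. d.d.(0 + 0)\{a} + (c.b.(0 + X))\{a,b,c} → —d→ p1
  p1 = d.(0 + 0)\{a} → —d→ p2
  p2 = (0 + 0)\{a} → ∅
LTS(Q): 4 reachable states
  q0 = rec X. d.d.(0 + 0)\{a} + (d.b.(0 + X))\{a,b,c} → —d→ q1, —d→ q2
  q1 = (b.(0 + (rec X. d.d.(0 + 0)\{a} + (d.b.(0 + X))\{a,b,c})))\{a,b,c} → ∅
  q2 = d.(0 + 0)\{a} → —d→ q3
  q3 = (0 + 0)\{a} → ∅
Coarsest stable partition (strong bisimilarity classes):
  B0 = {p0}
  B1 = {p1, q2}
  B2 = {p2, q1, q3}
  B3 = {q0}
p0 ∈ B0, q0 ∈ B3 → different blocks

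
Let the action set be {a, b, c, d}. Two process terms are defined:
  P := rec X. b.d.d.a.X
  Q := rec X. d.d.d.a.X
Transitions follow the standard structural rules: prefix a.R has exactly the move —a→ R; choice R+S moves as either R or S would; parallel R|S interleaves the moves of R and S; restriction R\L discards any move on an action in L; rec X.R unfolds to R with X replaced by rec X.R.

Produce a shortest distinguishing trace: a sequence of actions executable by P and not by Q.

Reachable graph of P (4 states):
  u0 = rec X. b.d.d.a.X | =b=> u1
  u1 = d.d.a.(rec X. b.d.d.a.X) | =d=> u2
  u2 = d.a.(rec X. b.d.d.a.X) | =d=> u3
  u3 = a.(rec X. b.d.d.a.X) | =a=> u0
Reachable graph of Q (4 states):
  v0 = rec X. d.d.d.a.X | =d=> v1
  v1 = d.d.a.(rec X. d.d.d.a.X) | =d=> v2
  v2 = d.a.(rec X. d.d.d.a.X) | =d=> v3
  v3 = a.(rec X. d.d.d.a.X) | =a=> v0
Run σ = ⟨b⟩ on P: start {u0}
  after b @ step 1: {u1}
  P completes σ.
Run σ = ⟨b⟩ on Q: start {v0}
  after b @ step 1: ∅  — Q cannot continue

b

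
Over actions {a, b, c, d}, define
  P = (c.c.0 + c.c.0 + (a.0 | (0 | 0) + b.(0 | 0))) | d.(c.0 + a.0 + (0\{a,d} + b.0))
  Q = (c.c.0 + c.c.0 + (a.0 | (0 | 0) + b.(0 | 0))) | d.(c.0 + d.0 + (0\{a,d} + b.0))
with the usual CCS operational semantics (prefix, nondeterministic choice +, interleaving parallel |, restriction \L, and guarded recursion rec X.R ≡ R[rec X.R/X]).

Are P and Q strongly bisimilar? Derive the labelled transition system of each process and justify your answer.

not bisimilar

LTS(P): 15 reachable states
  s0 = (c.c.0 + c.c.0 + (a.0 | (0 | 0) + b.(0 | 0))) | d.(c.0 + a.0 + (0\{a,d} + b.0)) :: -a-> s1, -b-> s2, -c-> s3, -d-> s4
  s1 = 0 | (0 | 0) | d.(c.0 + a.0 + (0\{a,d} + b.0)) :: -d-> s5
  s2 = 0 | 0 | d.(c.0 + a.0 + (0\{a,d} + b.0)) :: -d-> s6
  s3 = c.0 | d.(c.0 + a.0 + (0\{a,d} + b.0)) :: -c-> s7, -d-> s8
  s4 = (c.c.0 + c.c.0 + (a.0 | (0 | 0) + b.(0 | 0))) | (c.0 + a.0 + (0\{a,d} + b.0)) :: -a-> s5, -a-> s9, -b-> s6, -b-> s9, -c-> s8, -c-> s9
  s5 = 0 | (0 | 0) | (c.0 + a.0 + (0\{a,d} + b.0)) :: -a-> s10, -b-> s10, -c-> s10
  s6 = 0 | 0 | (c.0 + a.0 + (0\{a,d} + b.0)) :: -a-> s11, -b-> s11, -c-> s11
  s7 = 0 | d.(c.0 + a.0 + (0\{a,d} + b.0)) :: -d-> s12
  s8 = c.0 | (c.0 + a.0 + (0\{a,d} + b.0)) :: -a-> s13, -b-> s13, -c-> s12, -c-> s13
  s9 = (c.c.0 + c.c.0 + (a.0 | (0 | 0) + b.(0 | 0))) | 0 :: -a-> s10, -b-> s11, -c-> s13
  s10 = 0 | (0 | 0) | 0 :: deadlocked
  s11 = 0 | 0 | 0 :: deadlocked
  s12 = 0 | (c.0 + a.0 + (0\{a,d} + b.0)) :: -a-> s14, -b-> s14, -c-> s14
  s13 = c.0 | 0 :: -c-> s14
  s14 = 0 | 0 :: deadlocked
LTS(Q): 15 reachable states
  t0 = (c.c.0 + c.c.0 + (a.0 | (0 | 0) + b.(0 | 0))) | d.(c.0 + d.0 + (0\{a,d} + b.0)) :: -a-> t1, -b-> t2, -c-> t3, -d-> t4
  t1 = 0 | (0 | 0) | d.(c.0 + d.0 + (0\{a,d} + b.0)) :: -d-> t5
  t2 = 0 | 0 | d.(c.0 + d.0 + (0\{a,d} + b.0)) :: -d-> t6
  t3 = c.0 | d.(c.0 + d.0 + (0\{a,d} + b.0)) :: -c-> t7, -d-> t8
  t4 = (c.c.0 + c.c.0 + (a.0 | (0 | 0) + b.(0 | 0))) | (c.0 + d.0 + (0\{a,d} + b.0)) :: -a-> t5, -b-> t6, -b-> t9, -c-> t8, -c-> t9, -d-> t9
  t5 = 0 | (0 | 0) | (c.0 + d.0 + (0\{a,d} + b.0)) :: -b-> t10, -c-> t10, -d-> t10
  t6 = 0 | 0 | (c.0 + d.0 + (0\{a,d} + b.0)) :: -b-> t11, -c-> t11, -d-> t11
  t7 = 0 | d.(c.0 + d.0 + (0\{a,d} + b.0)) :: -d-> t12
  t8 = c.0 | (c.0 + d.0 + (0\{a,d} + b.0)) :: -b-> t13, -c-> t12, -c-> t13, -d-> t13
  t9 = (c.c.0 + c.c.0 + (a.0 | (0 | 0) + b.(0 | 0))) | 0 :: -a-> t10, -b-> t11, -c-> t13
  t10 = 0 | (0 | 0) | 0 :: deadlocked
  t11 = 0 | 0 | 0 :: deadlocked
  t12 = 0 | (c.0 + d.0 + (0\{a,d} + b.0)) :: -b-> t14, -c-> t14, -d-> t14
  t13 = c.0 | 0 :: -c-> t14
  t14 = 0 | 0 :: deadlocked
Partition-refinement fixed point:
  B0 = {s0}
  B1 = {s4}
  B2 = {s9, t9}
  B3 = {s10, s11, s14, t10, t11, t14}
  B4 = {s13, t13}
  B5 = {s8}
  B6 = {s12, s5, s6}
  B7 = {s1, s2, s7}
  B8 = {s3}
  B9 = {t0}
  B10 = {t3}
  B11 = {t1, t2, t7}
  B12 = {t12, t5, t6}
  B13 = {t8}
  B14 = {t4}
s0 ∈ B0, t0 ∈ B9 → different blocks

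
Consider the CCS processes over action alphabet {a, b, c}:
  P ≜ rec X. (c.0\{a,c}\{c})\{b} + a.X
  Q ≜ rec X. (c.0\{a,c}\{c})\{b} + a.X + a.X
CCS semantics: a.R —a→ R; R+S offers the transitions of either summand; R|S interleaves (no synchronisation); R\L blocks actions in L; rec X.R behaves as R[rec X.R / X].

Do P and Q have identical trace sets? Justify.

Reachable graph of P (2 states):
  m0 = rec X. (c.0\{a,c}\{c})\{b} + a.X ⊢ --a--▸ m0, --c--▸ m1
  m1 = 0\{a,c}\{c}\{b} ⊢ stopped
Reachable graph of Q (2 states):
  n0 = rec X. (c.0\{a,c}\{c})\{b} + a.X + a.X ⊢ --a--▸ n0, --c--▸ n1
  n1 = 0\{a,c}\{c}\{b} ⊢ stopped
Partition-refinement fixed point:
  B0 = {m0, n0}
  B1 = {m1, n1}
m0 ∈ B0, n0 ∈ B0 → same block
Bisimilar ⇒ trace-equivalent.

YES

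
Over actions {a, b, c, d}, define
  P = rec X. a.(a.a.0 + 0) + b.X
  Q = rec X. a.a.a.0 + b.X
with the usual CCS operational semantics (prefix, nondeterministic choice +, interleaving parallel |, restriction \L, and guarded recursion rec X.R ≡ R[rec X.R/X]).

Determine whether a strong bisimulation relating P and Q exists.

P's transition system — 4 states:
  s0 = rec X. a.(a.a.0 + 0) + b.X has moves —a→ s1, —b→ s0
  s1 = a.a.0 + 0 has moves —a→ s2
  s2 = a.0 has moves —a→ s3
  s3 = 0 has moves stopped
Q's transition system — 4 states:
  t0 = rec X. a.a.a.0 + b.X has moves —a→ t1, —b→ t0
  t1 = a.a.0 has moves —a→ t2
  t2 = a.0 has moves —a→ t3
  t3 = 0 has moves stopped
Partition-refinement fixed point:
  B0 = {s0, t0}
  B1 = {s1, t1}
  B2 = {s2, t2}
  B3 = {s3, t3}
s0 ∈ B0, t0 ∈ B0 → same block

bisimilar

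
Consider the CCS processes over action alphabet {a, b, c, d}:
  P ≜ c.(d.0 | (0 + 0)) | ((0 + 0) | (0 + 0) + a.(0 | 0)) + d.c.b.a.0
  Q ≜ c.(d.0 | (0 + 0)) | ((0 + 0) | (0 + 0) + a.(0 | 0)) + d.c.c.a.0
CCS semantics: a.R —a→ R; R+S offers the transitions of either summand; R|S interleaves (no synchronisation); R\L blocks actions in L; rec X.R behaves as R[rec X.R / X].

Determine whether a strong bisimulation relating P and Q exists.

P ≁ Q

Reachable graph of P (10 states):
  u0 = c.(d.0 | (0 + 0)) | ((0 + 0) | (0 + 0) + a.(0 | 0)) + d.c.b.a.0 ⊢ —a→ u1, —c→ u2, —d→ u3
  u1 = c.(d.0 | (0 + 0)) | (0 | 0) ⊢ —c→ u4
  u2 = d.0 | (0 + 0) | ((0 + 0) | (0 + 0) + a.(0 | 0)) ⊢ —a→ u4, —d→ u5
  u3 = c.b.a.0 ⊢ —c→ u6
  u4 = d.0 | (0 + 0) | (0 | 0) ⊢ —d→ u7
  u5 = 0 | (0 + 0) | ((0 + 0) | (0 + 0) + a.(0 | 0)) ⊢ —a→ u7
  u6 = b.a.0 ⊢ —b→ u8
  u7 = 0 | (0 + 0) | (0 | 0) ⊢ (no moves)
  u8 = a.0 ⊢ —a→ u9
  u9 = 0 ⊢ (no moves)
Reachable graph of Q (10 states):
  v0 = c.(d.0 | (0 + 0)) | ((0 + 0) | (0 + 0) + a.(0 | 0)) + d.c.c.a.0 ⊢ —a→ v1, —c→ v2, —d→ v3
  v1 = c.(d.0 | (0 + 0)) | (0 | 0) ⊢ —c→ v4
  v2 = d.0 | (0 + 0) | ((0 + 0) | (0 + 0) + a.(0 | 0)) ⊢ —a→ v4, —d→ v5
  v3 = c.c.a.0 ⊢ —c→ v6
  v4 = d.0 | (0 + 0) | (0 | 0) ⊢ —d→ v7
  v5 = 0 | (0 + 0) | ((0 + 0) | (0 + 0) + a.(0 | 0)) ⊢ —a→ v7
  v6 = c.a.0 ⊢ —c→ v8
  v7 = 0 | (0 + 0) | (0 | 0) ⊢ (no moves)
  v8 = a.0 ⊢ —a→ v9
  v9 = 0 ⊢ (no moves)
Partition-refinement fixed point:
  B0 = {u0}
  B1 = {u3}
  B2 = {u6}
  B3 = {u5, u8, v5, v8}
  B4 = {u7, u9, v7, v9}
  B5 = {u1, v1}
  B6 = {u4, v4}
  B7 = {u2, v2}
  B8 = {v0}
  B9 = {v3}
  B10 = {v6}
u0 ∈ B0, v0 ∈ B8 → different blocks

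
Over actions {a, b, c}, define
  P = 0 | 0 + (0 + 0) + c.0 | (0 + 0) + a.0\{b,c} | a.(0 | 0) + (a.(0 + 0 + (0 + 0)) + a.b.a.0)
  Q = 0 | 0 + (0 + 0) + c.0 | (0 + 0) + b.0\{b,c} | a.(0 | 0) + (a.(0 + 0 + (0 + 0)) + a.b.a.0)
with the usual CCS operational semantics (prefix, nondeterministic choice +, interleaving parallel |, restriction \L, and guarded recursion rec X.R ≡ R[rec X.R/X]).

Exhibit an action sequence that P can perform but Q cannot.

LTS(P): 9 reachable states
  p0 = 0 | 0 + (0 + 0) + c.0 | (0 + 0) + a.0\{b,c} | a.(0 | 0) + (a.(0 + 0 + (0 + 0)) + a.b.a.0) | --a--▸ p1, --a--▸ p2, --a--▸ p3, --a--▸ p4, --c--▸ p5
  p1 = 0 + 0 + (0 + 0) | deadlocked
  p2 = 0\{b,c} | a.(0 | 0) | --a--▸ p6
  p3 = a.0\{b,c} | (0 | 0) | --a--▸ p6
  p4 = b.a.0 | --b--▸ p7
  p5 = 0 | (0 + 0) | deadlocked
  p6 = 0\{b,c} | (0 | 0) | deadlocked
  p7 = a.0 | --a--▸ p8
  p8 = 0 | deadlocked
LTS(Q): 9 reachable states
  q0 = 0 | 0 + (0 + 0) + c.0 | (0 + 0) + b.0\{b,c} | a.(0 | 0) + (a.(0 + 0 + (0 + 0)) + a.b.a.0) | --a--▸ q1, --a--▸ q2, --a--▸ q3, --b--▸ q4, --c--▸ q5
  q1 = 0 + 0 + (0 + 0) | deadlocked
  q2 = b.0\{b,c} | (0 | 0) | --b--▸ q6
  q3 = b.a.0 | --b--▸ q7
  q4 = 0\{b,c} | a.(0 | 0) | --a--▸ q6
  q5 = 0 | (0 + 0) | deadlocked
  q6 = 0\{b,c} | (0 | 0) | deadlocked
  q7 = a.0 | --a--▸ q8
  q8 = 0 | deadlocked
Trace ⟨aa⟩ through P, begin at {p0}:
  after a @ step 1: {p1, p2, p3, p4}
  after a @ step 2: {p6}
  P completes σ.
Trace ⟨aa⟩ through Q, begin at {q0}:
  after a @ step 1: {q1, q2, q3}
  after a @ step 2: ∅  — Q cannot continue

aa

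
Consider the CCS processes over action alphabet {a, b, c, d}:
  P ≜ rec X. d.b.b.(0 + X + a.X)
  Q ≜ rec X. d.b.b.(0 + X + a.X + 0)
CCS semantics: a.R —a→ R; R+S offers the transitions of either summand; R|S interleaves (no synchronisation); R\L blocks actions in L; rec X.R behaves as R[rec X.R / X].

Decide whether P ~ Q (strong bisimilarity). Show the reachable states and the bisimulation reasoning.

LTS(P): 4 reachable states
  p0 = rec X. d.b.b.(0 + X + a.X) | --d--▸ p1
  p1 = b.b.(0 + (rec X. d.b.b.(0 + X + a.X)) + a.(rec X. d.b.b.(0 + X + a.X))) | --b--▸ p2
  p2 = b.(0 + (rec X. d.b.b.(0 + X + a.X)) + a.(rec X. d.b.b.(0 + X + a.X))) | --b--▸ p3
  p3 = 0 + (rec X. d.b.b.(0 + X + a.X)) + a.(rec X. d.b.b.(0 + X + a.X)) | --a--▸ p0, --d--▸ p1
LTS(Q): 4 reachable states
  q0 = rec X. d.b.b.(0 + X + a.X + 0) | --d--▸ q1
  q1 = b.b.(0 + (rec X. d.b.b.(0 + X + a.X + 0)) + a.(rec X. d.b.b.(0 + X + a.X + 0)) + 0) | --b--▸ q2
  q2 = b.(0 + (rec X. d.b.b.(0 + X + a.X + 0)) + a.(rec X. d.b.b.(0 + X + a.X + 0)) + 0) | --b--▸ q3
  q3 = 0 + (rec X. d.b.b.(0 + X + a.X + 0)) + a.(rec X. d.b.b.(0 + X + a.X + 0)) + 0 | --a--▸ q0, --d--▸ q1
Partition-refinement fixed point:
  B0 = {p0, q0}
  B1 = {p1, q1}
  B2 = {p2, q2}
  B3 = {p3, q3}
p0 ∈ B0, q0 ∈ B0 → same block

YES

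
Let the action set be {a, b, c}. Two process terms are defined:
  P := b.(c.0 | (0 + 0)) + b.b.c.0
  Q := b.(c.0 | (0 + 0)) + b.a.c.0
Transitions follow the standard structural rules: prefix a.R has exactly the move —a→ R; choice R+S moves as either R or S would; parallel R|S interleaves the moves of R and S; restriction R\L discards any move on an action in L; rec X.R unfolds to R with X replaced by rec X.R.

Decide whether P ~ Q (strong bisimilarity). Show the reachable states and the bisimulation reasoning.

P ≁ Q

LTS(P): 6 reachable states
  u0 = b.(c.0 | (0 + 0)) + b.b.c.0 | --b--▸ u1, --b--▸ u2
  u1 = b.c.0 | --b--▸ u3
  u2 = c.0 | (0 + 0) | --c--▸ u4
  u3 = c.0 | --c--▸ u5
  u4 = 0 | (0 + 0) | ·
  u5 = 0 | ·
LTS(Q): 6 reachable states
  v0 = b.(c.0 | (0 + 0)) + b.a.c.0 | --b--▸ v1, --b--▸ v2
  v1 = a.c.0 | --a--▸ v3
  v2 = c.0 | (0 + 0) | --c--▸ v4
  v3 = c.0 | --c--▸ v5
  v4 = 0 | (0 + 0) | ·
  v5 = 0 | ·
Bisimilarity quotient blocks:
  B0 = {u0}
  B1 = {u1}
  B2 = {u2, u3, v2, v3}
  B3 = {u4, u5, v4, v5}
  B4 = {v0}
  B5 = {v1}
u0 ∈ B0, v0 ∈ B4 → different blocks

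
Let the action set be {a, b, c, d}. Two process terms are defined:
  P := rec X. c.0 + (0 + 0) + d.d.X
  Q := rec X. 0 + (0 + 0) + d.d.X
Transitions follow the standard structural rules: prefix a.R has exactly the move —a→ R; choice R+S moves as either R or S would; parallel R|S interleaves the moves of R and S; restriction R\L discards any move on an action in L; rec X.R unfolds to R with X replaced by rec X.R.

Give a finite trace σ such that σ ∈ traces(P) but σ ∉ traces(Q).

c

P's transition system — 3 states:
  m0 = rec X. c.0 + (0 + 0) + d.d.X has moves ··c··> m1, ··d··> m2
  m1 = 0 has moves (no moves)
  m2 = d.(rec X. c.0 + (0 + 0) + d.d.X) has moves ··d··> m0
Q's transition system — 2 states:
  n0 = rec X. 0 + (0 + 0) + d.d.X has moves ··d··> n1
  n1 = d.(rec X. 0 + (0 + 0) + d.d.X) has moves ··d··> n0
Trace ⟨c⟩ through P, begin at {m0}:
  step 1 (c): {m1}
  ✓ P
Trace ⟨c⟩ through Q, begin at {n0}:
  step 1 (c): ∅  — Q cannot continue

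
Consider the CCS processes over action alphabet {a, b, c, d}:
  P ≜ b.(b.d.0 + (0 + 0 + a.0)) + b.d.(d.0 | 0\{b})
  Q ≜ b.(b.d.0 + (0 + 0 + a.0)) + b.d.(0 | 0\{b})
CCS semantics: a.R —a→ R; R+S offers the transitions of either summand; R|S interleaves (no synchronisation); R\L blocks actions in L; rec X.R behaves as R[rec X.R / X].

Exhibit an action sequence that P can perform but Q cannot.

bdd

P's transition system — 7 states:
  s0 = b.(b.d.0 + (0 + 0 + a.0)) + b.d.(d.0 | 0\{b}) ⊢ —b→ s1, —b→ s2
  s1 = b.d.0 + (0 + 0 + a.0) ⊢ —a→ s3, —b→ s4
  s2 = d.(d.0 | 0\{b}) ⊢ —d→ s5
  s3 = 0 ⊢ deadlocked
  s4 = d.0 ⊢ —d→ s3
  s5 = d.0 | 0\{b} ⊢ —d→ s6
  s6 = 0 | 0\{b} ⊢ deadlocked
Q's transition system — 6 states:
  t0 = b.(b.d.0 + (0 + 0 + a.0)) + b.d.(0 | 0\{b}) ⊢ —b→ t1, —b→ t2
  t1 = b.d.0 + (0 + 0 + a.0) ⊢ —a→ t3, —b→ t4
  t2 = d.(0 | 0\{b}) ⊢ —d→ t5
  t3 = 0 ⊢ deadlocked
  t4 = d.0 ⊢ —d→ t3
  t5 = 0 | 0\{b} ⊢ deadlocked
Executing bdd from P (initial set {s0}):
  after b @ step 1: {s1, s2}
  after d @ step 2: {s5}
  after d @ step 3: {s6}
  ✓ P
Executing bdd from Q (initial set {t0}):
  after b @ step 1: {t1, t2}
  after d @ step 2: {t5}
  after d @ step 3: ∅  — Q cannot continue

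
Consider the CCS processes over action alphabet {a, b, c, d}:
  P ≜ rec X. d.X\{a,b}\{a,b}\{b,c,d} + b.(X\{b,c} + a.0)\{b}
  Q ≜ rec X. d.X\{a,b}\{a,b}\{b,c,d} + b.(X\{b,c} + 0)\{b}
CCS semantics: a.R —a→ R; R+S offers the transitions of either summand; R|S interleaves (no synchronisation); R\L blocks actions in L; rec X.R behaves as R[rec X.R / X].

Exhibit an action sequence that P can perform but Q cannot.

P's transition system — 5 states:
  s0 = rec X. d.X\{a,b}\{a,b}\{b,c,d} + b.(X\{b,c} + a.0)\{b} :: ··b··> s1, ··d··> s2
  s1 = ((rec X. d.X\{a,b}\{a,b}\{b,c,d} + b.(X\{b,c} + a.0)\{b})\{b,c} + a.0)\{b} :: ··a··> s3, ··d··> s4
  s2 = (rec X. d.X\{a,b}\{a,b}\{b,c,d} + b.(X\{b,c} + a.0)\{b})\{a,b}\{a,b}\{b,c,d} :: ·
  s3 = 0\{b} :: ·
  s4 = (rec X. d.X\{a,b}\{a,b}\{b,c,d} + b.(X\{b,c} + a.0)\{b})\{a,b}\{a,b}\{b,c,d}\{b,c}\{b} :: ·
Q's transition system — 4 states:
  t0 = rec X. d.X\{a,b}\{a,b}\{b,c,d} + b.(X\{b,c} + 0)\{b} :: ··b··> t1, ··d··> t2
  t1 = ((rec X. d.X\{a,b}\{a,b}\{b,c,d} + b.(X\{b,c} + 0)\{b})\{b,c} + 0)\{b} :: ··d··> t3
  t2 = (rec X. d.X\{a,b}\{a,b}\{b,c,d} + b.(X\{b,c} + 0)\{b})\{a,b}\{a,b}\{b,c,d} :: ·
  t3 = (rec X. d.X\{a,b}\{a,b}\{b,c,d} + b.(X\{b,c} + 0)\{b})\{a,b}\{a,b}\{b,c,d}\{b,c}\{b} :: ·
Executing ba from P (initial set {s0}):
  step 1 (b): {s1}
  step 2 (a): {s3}
  P completes σ.
Executing ba from Q (initial set {t0}):
  step 1 (b): {t1}
  step 2 (a): ∅  — Q cannot continue

ba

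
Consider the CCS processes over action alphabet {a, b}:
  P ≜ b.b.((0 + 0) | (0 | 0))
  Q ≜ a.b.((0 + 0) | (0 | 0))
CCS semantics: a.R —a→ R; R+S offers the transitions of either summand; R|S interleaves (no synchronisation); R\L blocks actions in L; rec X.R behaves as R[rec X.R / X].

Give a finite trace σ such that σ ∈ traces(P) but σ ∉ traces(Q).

b

Reachable graph of P (3 states):
  m0 = b.b.((0 + 0) | (0 | 0)) | -b-> m1
  m1 = b.((0 + 0) | (0 | 0)) | -b-> m2
  m2 = (0 + 0) | (0 | 0) | deadlocked
Reachable graph of Q (3 states):
  n0 = a.b.((0 + 0) | (0 | 0)) | -a-> n1
  n1 = b.((0 + 0) | (0 | 0)) | -b-> n2
  n2 = (0 + 0) | (0 | 0) | deadlocked
Run σ = ⟨b⟩ on P: start {m0}
  [1] b ⇒ {m1}
  ✓ P
Run σ = ⟨b⟩ on Q: start {n0}
  [1] b ⇒ no successor for Q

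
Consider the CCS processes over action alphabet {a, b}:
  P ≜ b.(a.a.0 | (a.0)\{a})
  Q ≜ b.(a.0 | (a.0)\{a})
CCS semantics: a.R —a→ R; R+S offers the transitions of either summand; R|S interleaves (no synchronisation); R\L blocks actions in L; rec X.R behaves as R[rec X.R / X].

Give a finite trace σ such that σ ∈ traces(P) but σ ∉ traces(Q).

LTS(P): 4 reachable states
  p0 = b.(a.a.0 | (a.0)\{a}) → -b-> p1
  p1 = a.a.0 | (a.0)\{a} → -a-> p2
  p2 = a.0 | (a.0)\{a} → -a-> p3
  p3 = 0 | (a.0)\{a} → ·
LTS(Q): 3 reachable states
  q0 = b.(a.0 | (a.0)\{a}) → -b-> q1
  q1 = a.0 | (a.0)\{a} → -a-> q2
  q2 = 0 | (a.0)\{a} → ·
Run σ = ⟨baa⟩ on P: start {p0}
  [1] b ⇒ {p1}
  [2] a ⇒ {p2}
  [3] a ⇒ {p3}
  P completes σ.
Run σ = ⟨baa⟩ on Q: start {q0}
  [1] b ⇒ {q1}
  [2] a ⇒ {q2}
  [3] a ⇒ no successor for Q

baa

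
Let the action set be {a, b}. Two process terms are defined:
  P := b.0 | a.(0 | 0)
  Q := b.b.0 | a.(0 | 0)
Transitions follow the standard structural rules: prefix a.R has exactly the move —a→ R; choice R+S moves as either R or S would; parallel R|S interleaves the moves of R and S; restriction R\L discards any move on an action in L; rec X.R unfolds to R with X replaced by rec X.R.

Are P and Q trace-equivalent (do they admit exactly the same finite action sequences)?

trace-distinct — witness ⟨bb⟩

LTS(P): 4 reachable states
  s0 = b.0 | a.(0 | 0) has moves --a--▸ s1, --b--▸ s2
  s1 = b.0 | (0 | 0) has moves --b--▸ s3
  s2 = 0 | a.(0 | 0) has moves --a--▸ s3
  s3 = 0 | (0 | 0) has moves (no moves)
LTS(Q): 6 reachable states
  t0 = b.b.0 | a.(0 | 0) has moves --a--▸ t1, --b--▸ t2
  t1 = b.b.0 | (0 | 0) has moves --b--▸ t3
  t2 = b.0 | a.(0 | 0) has moves --a--▸ t3, --b--▸ t4
  t3 = b.0 | (0 | 0) has moves --b--▸ t5
  t4 = 0 | a.(0 | 0) has moves --a--▸ t5
  t5 = 0 | (0 | 0) has moves (no moves)
Run σ = ⟨bb⟩ on Q: start {t0}
  step 1 (b): {t2}
  step 2 (b): {t4}
  Q completes σ.
Run σ = ⟨bb⟩ on P: start {s0}
  step 1 (b): {s2}
  step 2 (b): ∅  — P cannot continue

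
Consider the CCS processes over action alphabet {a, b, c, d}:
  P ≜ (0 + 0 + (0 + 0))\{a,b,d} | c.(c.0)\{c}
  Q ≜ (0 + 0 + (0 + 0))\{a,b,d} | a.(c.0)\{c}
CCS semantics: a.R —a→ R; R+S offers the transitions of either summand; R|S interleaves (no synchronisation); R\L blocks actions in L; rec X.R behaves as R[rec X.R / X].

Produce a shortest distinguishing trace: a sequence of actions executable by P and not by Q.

c

Reachable graph of P (2 states):
  p0 = (0 + 0 + (0 + 0))\{a,b,d} | c.(c.0)\{c} | --c--▸ p1
  p1 = (0 + 0 + (0 + 0))\{a,b,d} | (c.0)\{c} | ·
Reachable graph of Q (2 states):
  q0 = (0 + 0 + (0 + 0))\{a,b,d} | a.(c.0)\{c} | --a--▸ q1
  q1 = (0 + 0 + (0 + 0))\{a,b,d} | (c.0)\{c} | ·
Executing c from P (initial set {p0}):
  after c @ step 1: {p1}
  ✓ P
Executing c from Q (initial set {q0}):
  after c @ step 1: no successor for Q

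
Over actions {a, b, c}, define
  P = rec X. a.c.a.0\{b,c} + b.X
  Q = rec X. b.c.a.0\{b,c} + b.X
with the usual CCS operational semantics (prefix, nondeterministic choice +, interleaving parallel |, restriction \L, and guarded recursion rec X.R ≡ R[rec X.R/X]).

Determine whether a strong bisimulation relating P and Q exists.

not bisimilar

LTS(P): 4 reachable states
  m0 = rec X. a.c.a.0\{b,c} + b.X → ··a··> m1, ··b··> m0
  m1 = c.a.0\{b,c} → ··c··> m2
  m2 = a.0\{b,c} → ··a··> m3
  m3 = 0\{b,c} → deadlocked
LTS(Q): 4 reachable states
  n0 = rec X. b.c.a.0\{b,c} + b.X → ··b··> n0, ··b··> n1
  n1 = c.a.0\{b,c} → ··c··> n2
  n2 = a.0\{b,c} → ··a··> n3
  n3 = 0\{b,c} → deadlocked
Coarsest stable partition (strong bisimilarity classes):
  B0 = {m0}
  B1 = {m1, n1}
  B2 = {m2, n2}
  B3 = {m3, n3}
  B4 = {n0}
m0 ∈ B0, n0 ∈ B4 → different blocks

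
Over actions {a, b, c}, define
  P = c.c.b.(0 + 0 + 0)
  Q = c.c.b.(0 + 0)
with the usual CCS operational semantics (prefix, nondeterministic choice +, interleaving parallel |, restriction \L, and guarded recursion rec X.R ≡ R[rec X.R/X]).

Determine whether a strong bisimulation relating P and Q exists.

LTS(P): 4 reachable states
  u0 = c.c.b.(0 + 0 + 0) ⊢ —c→ u1
  u1 = c.b.(0 + 0 + 0) ⊢ —c→ u2
  u2 = b.(0 + 0 + 0) ⊢ —b→ u3
  u3 = 0 + 0 + 0 ⊢ (no moves)
LTS(Q): 4 reachable states
  v0 = c.c.b.(0 + 0) ⊢ —c→ v1
  v1 = c.b.(0 + 0) ⊢ —c→ v2
  v2 = b.(0 + 0) ⊢ —b→ v3
  v3 = 0 + 0 ⊢ (no moves)
Coarsest stable partition (strong bisimilarity classes):
  B0 = {u0, v0}
  B1 = {u1, v1}
  B2 = {u2, v2}
  B3 = {u3, v3}
u0 ∈ B0, v0 ∈ B0 → same block

YES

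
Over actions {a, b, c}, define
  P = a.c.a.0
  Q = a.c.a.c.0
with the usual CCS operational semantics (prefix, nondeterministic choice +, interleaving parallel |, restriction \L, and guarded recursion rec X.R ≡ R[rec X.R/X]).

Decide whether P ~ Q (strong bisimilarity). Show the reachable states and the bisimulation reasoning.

P ≁ Q

LTS(P): 4 reachable states
  m0 = a.c.a.0 ⊢ -a-> m1
  m1 = c.a.0 ⊢ -c-> m2
  m2 = a.0 ⊢ -a-> m3
  m3 = 0 ⊢ (no moves)
LTS(Q): 5 reachable states
  n0 = a.c.a.c.0 ⊢ -a-> n1
  n1 = c.a.c.0 ⊢ -c-> n2
  n2 = a.c.0 ⊢ -a-> n3
  n3 = c.0 ⊢ -c-> n4
  n4 = 0 ⊢ (no moves)
Bisimilarity quotient blocks:
  B0 = {m0}
  B1 = {m1}
  B2 = {m2}
  B3 = {m3, n4}
  B4 = {n0}
  B5 = {n1}
  B6 = {n2}
  B7 = {n3}
m0 ∈ B0, n0 ∈ B4 → different blocks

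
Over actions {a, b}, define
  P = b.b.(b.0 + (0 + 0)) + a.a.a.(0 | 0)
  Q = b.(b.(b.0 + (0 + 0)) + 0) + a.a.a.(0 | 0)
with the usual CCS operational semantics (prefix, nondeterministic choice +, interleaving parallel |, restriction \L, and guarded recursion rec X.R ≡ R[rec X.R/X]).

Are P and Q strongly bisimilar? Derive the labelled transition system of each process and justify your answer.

YES

P's transition system — 7 states:
  u0 = b.b.(b.0 + (0 + 0)) + a.a.a.(0 | 0) :: --a--▸ u1, --b--▸ u2
  u1 = a.a.(0 | 0) :: --a--▸ u3
  u2 = b.(b.0 + (0 + 0)) :: --b--▸ u4
  u3 = a.(0 | 0) :: --a--▸ u5
  u4 = b.0 + (0 + 0) :: --b--▸ u6
  u5 = 0 | 0 :: stopped
  u6 = 0 :: stopped
Q's transition system — 7 states:
  v0 = b.(b.(b.0 + (0 + 0)) + 0) + a.a.a.(0 | 0) :: --a--▸ v1, --b--▸ v2
  v1 = a.a.(0 | 0) :: --a--▸ v3
  v2 = b.(b.0 + (0 + 0)) + 0 :: --b--▸ v4
  v3 = a.(0 | 0) :: --a--▸ v5
  v4 = b.0 + (0 + 0) :: --b--▸ v6
  v5 = 0 | 0 :: stopped
  v6 = 0 :: stopped
Coarsest stable partition (strong bisimilarity classes):
  B0 = {u0, v0}
  B1 = {u1, v1}
  B2 = {u3, v3}
  B3 = {u5, u6, v5, v6}
  B4 = {u2, v2}
  B5 = {u4, v4}
u0 ∈ B0, v0 ∈ B0 → same block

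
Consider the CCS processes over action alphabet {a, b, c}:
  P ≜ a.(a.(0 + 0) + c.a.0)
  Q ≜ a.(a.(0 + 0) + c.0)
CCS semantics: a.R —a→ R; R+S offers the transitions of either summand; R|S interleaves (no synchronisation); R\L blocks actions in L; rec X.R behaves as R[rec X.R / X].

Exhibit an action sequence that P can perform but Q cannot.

Reachable graph of P (5 states):
  p0 = a.(a.(0 + 0) + c.a.0) ⊢ ··a··> p1
  p1 = a.(0 + 0) + c.a.0 ⊢ ··a··> p2, ··c··> p3
  p2 = 0 + 0 ⊢ stopped
  p3 = a.0 ⊢ ··a··> p4
  p4 = 0 ⊢ stopped
Reachable graph of Q (4 states):
  q0 = a.(a.(0 + 0) + c.0) ⊢ ··a··> q1
  q1 = a.(0 + 0) + c.0 ⊢ ··a··> q2, ··c··> q3
  q2 = 0 + 0 ⊢ stopped
  q3 = 0 ⊢ stopped
Run σ = ⟨aca⟩ on P: start {p0}
  step 1 (a): {p1}
  step 2 (c): {p3}
  step 3 (a): {p4}
  — P admits the full trace.
Run σ = ⟨aca⟩ on Q: start {q0}
  step 1 (a): {q1}
  step 2 (c): {q3}
  step 3 (a): ∅  — Q cannot continue

aca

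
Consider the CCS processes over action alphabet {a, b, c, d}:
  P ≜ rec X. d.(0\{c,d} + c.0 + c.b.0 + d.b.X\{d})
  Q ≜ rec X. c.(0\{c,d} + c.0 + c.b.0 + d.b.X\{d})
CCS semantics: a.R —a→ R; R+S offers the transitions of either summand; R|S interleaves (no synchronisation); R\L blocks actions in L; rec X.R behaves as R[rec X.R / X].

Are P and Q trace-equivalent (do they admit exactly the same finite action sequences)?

trace-distinct — witness ⟨d⟩

LTS(P): 6 reachable states
  u0 = rec X. d.(0\{c,d} + c.0 + c.b.0 + d.b.X\{d}) ⊢ --d--▸ u1
  u1 = 0\{c,d} + c.0 + c.b.0 + d.b.(rec X. d.(0\{c,d} + c.0 + c.b.0 + d.b.X\{d}))\{d} ⊢ --c--▸ u2, --c--▸ u3, --d--▸ u4
  u2 = 0 ⊢ ·
  u3 = b.0 ⊢ --b--▸ u2
  u4 = b.(rec X. d.(0\{c,d} + c.0 + c.b.0 + d.b.X\{d}))\{d} ⊢ --b--▸ u5
  u5 = (rec X. d.(0\{c,d} + c.0 + c.b.0 + d.b.X\{d}))\{d} ⊢ ·
LTS(Q): 9 reachable states
  v0 = rec X. c.(0\{c,d} + c.0 + c.b.0 + d.b.X\{d}) ⊢ --c--▸ v1
  v1 = 0\{c,d} + c.0 + c.b.0 + d.b.(rec X. c.(0\{c,d} + c.0 + c.b.0 + d.b.X\{d}))\{d} ⊢ --c--▸ v2, --c--▸ v3, --d--▸ v4
  v2 = 0 ⊢ ·
  v3 = b.0 ⊢ --b--▸ v2
  v4 = b.(rec X. c.(0\{c,d} + c.0 + c.b.0 + d.b.X\{d}))\{d} ⊢ --b--▸ v5
  v5 = (rec X. c.(0\{c,d} + c.0 + c.b.0 + d.b.X\{d}))\{d} ⊢ --c--▸ v6
  v6 = (0\{c,d} + c.0 + c.b.0 + d.b.(rec X. c.(0\{c,d} + c.0 + c.b.0 + d.b.X\{d}))\{d})\{d} ⊢ --c--▸ v7, --c--▸ v8
  v7 = (b.0)\{d} ⊢ --b--▸ v8
  v8 = 0\{d} ⊢ ·
Executing d from P (initial set {u0}):
  after d @ step 1: {u1}
  ✓ P
Executing d from Q (initial set {v0}):
  after d @ step 1: no successor for Q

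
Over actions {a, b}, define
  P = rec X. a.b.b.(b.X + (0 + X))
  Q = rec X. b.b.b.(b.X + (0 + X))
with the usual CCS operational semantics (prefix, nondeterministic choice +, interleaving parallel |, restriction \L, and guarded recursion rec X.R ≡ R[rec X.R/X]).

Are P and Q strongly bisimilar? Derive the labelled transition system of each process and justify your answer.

Reachable graph of P (4 states):
  u0 = rec X. a.b.b.(b.X + (0 + X)) | —a→ u1
  u1 = b.b.(b.(rec X. a.b.b.(b.X + (0 + X))) + (0 + (rec X. a.b.b.(b.X + (0 + X))))) | —b→ u2
  u2 = b.(b.(rec X. a.b.b.(b.X + (0 + X))) + (0 + (rec X. a.b.b.(b.X + (0 + X))))) | —b→ u3
  u3 = b.(rec X. a.b.b.(b.X + (0 + X))) + (0 + (rec X. a.b.b.(b.X + (0 + X)))) | —a→ u1, —b→ u0
Reachable graph of Q (4 states):
  v0 = rec X. b.b.b.(b.X + (0 + X)) | —b→ v1
  v1 = b.b.(b.(rec X. b.b.b.(b.X + (0 + X))) + (0 + (rec X. b.b.b.(b.X + (0 + X))))) | —b→ v2
  v2 = b.(b.(rec X. b.b.b.(b.X + (0 + X))) + (0 + (rec X. b.b.b.(b.X + (0 + X))))) | —b→ v3
  v3 = b.(rec X. b.b.b.(b.X + (0 + X))) + (0 + (rec X. b.b.b.(b.X + (0 + X)))) | —b→ v0, —b→ v1
Coarsest stable partition (strong bisimilarity classes):
  B0 = {u0}
  B1 = {u1}
  B2 = {u2}
  B3 = {u3}
  B4 = {v0, v1, v2, v3}
u0 ∈ B0, v0 ∈ B4 → different blocks

P ≁ Q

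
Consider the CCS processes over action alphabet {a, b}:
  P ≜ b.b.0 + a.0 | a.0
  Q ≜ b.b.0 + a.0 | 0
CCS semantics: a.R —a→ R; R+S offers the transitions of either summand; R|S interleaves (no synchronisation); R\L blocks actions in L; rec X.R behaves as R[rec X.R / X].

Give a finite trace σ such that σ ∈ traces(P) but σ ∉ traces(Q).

P's transition system — 6 states:
  s0 = b.b.0 + a.0 | a.0 → --a--▸ s1, --a--▸ s2, --b--▸ s3
  s1 = 0 | a.0 → --a--▸ s4
  s2 = a.0 | 0 → --a--▸ s4
  s3 = b.0 → --b--▸ s5
  s4 = 0 | 0 → (no moves)
  s5 = 0 → (no moves)
Q's transition system — 4 states:
  t0 = b.b.0 + a.0 | 0 → --a--▸ t1, --b--▸ t2
  t1 = 0 | 0 → (no moves)
  t2 = b.0 → --b--▸ t3
  t3 = 0 → (no moves)
Trace ⟨aa⟩ through P, begin at {s0}:
  step 1 (a): {s1, s2}
  step 2 (a): {s4}
  P completes σ.
Trace ⟨aa⟩ through Q, begin at {t0}:
  step 1 (a): {t1}
  step 2 (a): ∅  — Q cannot continue

aa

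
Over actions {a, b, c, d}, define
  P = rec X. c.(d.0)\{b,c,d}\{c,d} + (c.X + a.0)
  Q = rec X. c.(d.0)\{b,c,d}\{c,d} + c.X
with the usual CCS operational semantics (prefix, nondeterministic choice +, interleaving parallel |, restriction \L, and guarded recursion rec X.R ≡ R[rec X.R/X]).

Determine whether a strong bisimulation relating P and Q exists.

P's transition system — 3 states:
  m0 = rec X. c.(d.0)\{b,c,d}\{c,d} + (c.X + a.0) → --a--▸ m1, --c--▸ m0, --c--▸ m2
  m1 = 0 → (no moves)
  m2 = (d.0)\{b,c,d}\{c,d} → (no moves)
Q's transition system — 2 states:
  n0 = rec X. c.(d.0)\{b,c,d}\{c,d} + c.X → --c--▸ n0, --c--▸ n1
  n1 = (d.0)\{b,c,d}\{c,d} → (no moves)
Bisimilarity quotient blocks:
  B0 = {m0}
  B1 = {m1, m2, n1}
  B2 = {n0}
m0 ∈ B0, n0 ∈ B2 → different blocks

P ≁ Q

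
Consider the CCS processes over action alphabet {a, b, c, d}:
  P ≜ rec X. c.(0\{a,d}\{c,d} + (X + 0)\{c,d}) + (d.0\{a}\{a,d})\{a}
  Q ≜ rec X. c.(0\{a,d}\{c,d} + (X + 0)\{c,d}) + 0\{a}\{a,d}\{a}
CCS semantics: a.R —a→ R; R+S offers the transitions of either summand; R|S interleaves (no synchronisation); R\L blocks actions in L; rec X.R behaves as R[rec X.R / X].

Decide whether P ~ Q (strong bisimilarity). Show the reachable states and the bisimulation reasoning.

not bisimilar

P's transition system — 3 states:
  p0 = rec X. c.(0\{a,d}\{c,d} + (X + 0)\{c,d}) + (d.0\{a}\{a,d})\{a} | -c-> p1, -d-> p2
  p1 = 0\{a,d}\{c,d} + ((rec X. c.(0\{a,d}\{c,d} + (X + 0)\{c,d}) + (d.0\{a}\{a,d})\{a}) + 0)\{c,d} | ∅
  p2 = 0\{a}\{a,d}\{a} | ∅
Q's transition system — 2 states:
  q0 = rec X. c.(0\{a,d}\{c,d} + (X + 0)\{c,d}) + 0\{a}\{a,d}\{a} | -c-> q1
  q1 = 0\{a,d}\{c,d} + ((rec X. c.(0\{a,d}\{c,d} + (X + 0)\{c,d}) + 0\{a}\{a,d}\{a}) + 0)\{c,d} | ∅
Bisimilarity quotient blocks:
  B0 = {p0}
  B1 = {p1, p2, q1}
  B2 = {q0}
p0 ∈ B0, q0 ∈ B2 → different blocks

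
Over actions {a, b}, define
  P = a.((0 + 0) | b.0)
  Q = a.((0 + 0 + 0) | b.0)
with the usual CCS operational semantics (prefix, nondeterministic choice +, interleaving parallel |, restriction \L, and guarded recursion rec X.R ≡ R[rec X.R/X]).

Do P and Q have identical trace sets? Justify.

Reachable graph of P (3 states):
  s0 = a.((0 + 0) | b.0) has moves —a→ s1
  s1 = (0 + 0) | b.0 has moves —b→ s2
  s2 = (0 + 0) | 0 has moves ∅
Reachable graph of Q (3 states):
  t0 = a.((0 + 0 + 0) | b.0) has moves —a→ t1
  t1 = (0 + 0 + 0) | b.0 has moves —b→ t2
  t2 = (0 + 0 + 0) | 0 has moves ∅
Coarsest stable partition (strong bisimilarity classes):
  B0 = {s0, t0}
  B1 = {s1, t1}
  B2 = {s2, t2}
s0 ∈ B0, t0 ∈ B0 → same block
Bisimilar ⇒ trace-equivalent.

YES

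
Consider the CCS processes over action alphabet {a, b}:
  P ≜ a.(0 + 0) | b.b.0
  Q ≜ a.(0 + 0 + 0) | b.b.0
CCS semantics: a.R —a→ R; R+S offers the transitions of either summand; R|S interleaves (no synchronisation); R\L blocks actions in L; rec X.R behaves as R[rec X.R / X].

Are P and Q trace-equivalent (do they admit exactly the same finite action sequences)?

Reachable graph of P (6 states):
  p0 = a.(0 + 0) | b.b.0 ⊢ —a→ p1, —b→ p2
  p1 = (0 + 0) | b.b.0 ⊢ —b→ p3
  p2 = a.(0 + 0) | b.0 ⊢ —a→ p3, —b→ p4
  p3 = (0 + 0) | b.0 ⊢ —b→ p5
  p4 = a.(0 + 0) | 0 ⊢ —a→ p5
  p5 = (0 + 0) | 0 ⊢ ∅
Reachable graph of Q (6 states):
  q0 = a.(0 + 0 + 0) | b.b.0 ⊢ —a→ q1, —b→ q2
  q1 = (0 + 0 + 0) | b.b.0 ⊢ —b→ q3
  q2 = a.(0 + 0 + 0) | b.0 ⊢ —a→ q3, —b→ q4
  q3 = (0 + 0 + 0) | b.0 ⊢ —b→ q5
  q4 = a.(0 + 0 + 0) | 0 ⊢ —a→ q5
  q5 = (0 + 0 + 0) | 0 ⊢ ∅
Coarsest stable partition (strong bisimilarity classes):
  B0 = {p0, q0}
  B1 = {p1, q1}
  B2 = {p3, q3}
  B3 = {p5, q5}
  B4 = {p2, q2}
  B5 = {p4, q4}
p0 ∈ B0, q0 ∈ B0 → same block
Bisimilar ⇒ trace-equivalent.

YES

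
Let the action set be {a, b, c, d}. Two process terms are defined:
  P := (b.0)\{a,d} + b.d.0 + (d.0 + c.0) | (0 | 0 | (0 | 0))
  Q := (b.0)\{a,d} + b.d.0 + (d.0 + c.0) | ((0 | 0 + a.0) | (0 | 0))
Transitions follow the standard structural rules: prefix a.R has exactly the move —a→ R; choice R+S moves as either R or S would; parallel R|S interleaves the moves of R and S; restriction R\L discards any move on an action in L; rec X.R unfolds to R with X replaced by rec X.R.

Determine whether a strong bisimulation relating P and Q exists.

not bisimilar

Reachable graph of P (5 states):
  m0 = (b.0)\{a,d} + b.d.0 + (d.0 + c.0) | (0 | 0 | (0 | 0)) has moves -b-> m1, -b-> m2, -c-> m3, -d-> m3
  m1 = 0\{a,d} has moves deadlocked
  m2 = d.0 has moves -d-> m4
  m3 = 0 | (0 | 0 | (0 | 0)) has moves deadlocked
  m4 = 0 has moves deadlocked
Reachable graph of Q (7 states):
  n0 = (b.0)\{a,d} + b.d.0 + (d.0 + c.0) | ((0 | 0 + a.0) | (0 | 0)) has moves -a-> n1, -b-> n2, -b-> n3, -c-> n4, -d-> n4
  n1 = (d.0 + c.0) | (0 | (0 | 0)) has moves -c-> n5, -d-> n5
  n2 = 0\{a,d} has moves deadlocked
  n3 = d.0 has moves -d-> n6
  n4 = 0 | ((0 | 0 + a.0) | (0 | 0)) has moves -a-> n5
  n5 = 0 | (0 | (0 | 0)) has moves deadlocked
  n6 = 0 has moves deadlocked
Bisimilarity quotient blocks:
  B0 = {m0}
  B1 = {m1, m3, m4, n2, n5, n6}
  B2 = {m2, n3}
  B3 = {n0}
  B4 = {n4}
  B5 = {n1}
m0 ∈ B0, n0 ∈ B3 → different blocks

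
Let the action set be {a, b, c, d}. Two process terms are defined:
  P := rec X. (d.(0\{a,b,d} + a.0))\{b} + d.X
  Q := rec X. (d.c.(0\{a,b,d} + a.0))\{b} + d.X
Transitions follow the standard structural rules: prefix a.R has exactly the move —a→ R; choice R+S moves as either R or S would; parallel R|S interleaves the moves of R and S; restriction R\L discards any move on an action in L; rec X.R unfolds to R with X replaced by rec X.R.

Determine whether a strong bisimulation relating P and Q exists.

not bisimilar

Reachable graph of P (3 states):
  s0 = rec X. (d.(0\{a,b,d} + a.0))\{b} + d.X ⊢ =d=> s0, =d=> s1
  s1 = (0\{a,b,d} + a.0)\{b} ⊢ =a=> s2
  s2 = 0\{b} ⊢ ∅
Reachable graph of Q (4 states):
  t0 = rec X. (d.c.(0\{a,b,d} + a.0))\{b} + d.X ⊢ =d=> t0, =d=> t1
  t1 = (c.(0\{a,b,d} + a.0))\{b} ⊢ =c=> t2
  t2 = (0\{a,b,d} + a.0)\{b} ⊢ =a=> t3
  t3 = 0\{b} ⊢ ∅
Coarsest stable partition (strong bisimilarity classes):
  B0 = {s0}
  B1 = {s1, t2}
  B2 = {s2, t3}
  B3 = {t0}
  B4 = {t1}
s0 ∈ B0, t0 ∈ B3 → different blocks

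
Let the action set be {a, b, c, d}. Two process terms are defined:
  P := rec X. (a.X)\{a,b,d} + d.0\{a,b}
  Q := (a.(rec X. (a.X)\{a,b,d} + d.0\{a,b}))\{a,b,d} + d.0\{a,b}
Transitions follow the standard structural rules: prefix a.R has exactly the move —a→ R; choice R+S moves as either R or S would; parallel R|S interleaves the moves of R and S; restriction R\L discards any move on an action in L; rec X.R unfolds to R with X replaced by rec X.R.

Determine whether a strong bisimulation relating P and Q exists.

P's transition system — 2 states:
  s0 = rec X. (a.X)\{a,b,d} + d.0\{a,b} has moves -d-> s1
  s1 = 0\{a,b} has moves ·
Q's transition system — 2 states:
  t0 = (a.(rec X. (a.X)\{a,b,d} + d.0\{a,b}))\{a,b,d} + d.0\{a,b} has moves -d-> t1
  t1 = 0\{a,b} has moves ·
Bisimilarity quotient blocks:
  B0 = {s0, t0}
  B1 = {s1, t1}
s0 ∈ B0, t0 ∈ B0 → same block

P ~ Q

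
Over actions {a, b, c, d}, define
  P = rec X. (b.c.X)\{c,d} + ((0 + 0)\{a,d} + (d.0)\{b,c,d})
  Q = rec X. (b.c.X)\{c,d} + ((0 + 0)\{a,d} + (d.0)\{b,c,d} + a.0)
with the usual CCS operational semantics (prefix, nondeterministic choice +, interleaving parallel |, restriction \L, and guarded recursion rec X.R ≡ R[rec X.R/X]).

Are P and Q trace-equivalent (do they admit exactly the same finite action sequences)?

LTS(P): 2 reachable states
  m0 = rec X. (b.c.X)\{c,d} + ((0 + 0)\{a,d} + (d.0)\{b,c,d}) → ··b··> m1
  m1 = (c.(rec X. (b.c.X)\{c,d} + ((0 + 0)\{a,d} + (d.0)\{b,c,d})))\{c,d} → stopped
LTS(Q): 3 reachable states
  n0 = rec X. (b.c.X)\{c,d} + ((0 + 0)\{a,d} + (d.0)\{b,c,d} + a.0) → ··a··> n1, ··b··> n2
  n1 = 0 → stopped
  n2 = (c.(rec X. (b.c.X)\{c,d} + ((0 + 0)\{a,d} + (d.0)\{b,c,d} + a.0)))\{c,d} → stopped
Run σ = ⟨a⟩ on Q: start {n0}
  after a @ step 1: {n1}
  Q completes σ.
Run σ = ⟨a⟩ on P: start {m0}
  after a @ step 1: ∅  — P cannot continue

trace-distinct — witness ⟨a⟩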